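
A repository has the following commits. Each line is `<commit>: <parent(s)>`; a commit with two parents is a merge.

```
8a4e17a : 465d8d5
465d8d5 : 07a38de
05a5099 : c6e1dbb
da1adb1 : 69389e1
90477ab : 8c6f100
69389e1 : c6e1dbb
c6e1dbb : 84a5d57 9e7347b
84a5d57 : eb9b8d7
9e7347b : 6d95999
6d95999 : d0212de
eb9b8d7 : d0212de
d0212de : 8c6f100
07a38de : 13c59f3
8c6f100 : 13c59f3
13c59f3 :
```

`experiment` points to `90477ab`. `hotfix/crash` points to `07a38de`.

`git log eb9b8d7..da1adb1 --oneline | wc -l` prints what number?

6

Reachable from da1adb1: {13c59f3, 69389e1, 6d95999, 84a5d57, 8c6f100, 9e7347b, c6e1dbb, d0212de, da1adb1, eb9b8d7}.
Reachable from eb9b8d7: {13c59f3, 8c6f100, d0212de, eb9b8d7}.
In da1adb1's history but not eb9b8d7's: {69389e1, 6d95999, 84a5d57, 9e7347b, c6e1dbb, da1adb1} — 6 commits.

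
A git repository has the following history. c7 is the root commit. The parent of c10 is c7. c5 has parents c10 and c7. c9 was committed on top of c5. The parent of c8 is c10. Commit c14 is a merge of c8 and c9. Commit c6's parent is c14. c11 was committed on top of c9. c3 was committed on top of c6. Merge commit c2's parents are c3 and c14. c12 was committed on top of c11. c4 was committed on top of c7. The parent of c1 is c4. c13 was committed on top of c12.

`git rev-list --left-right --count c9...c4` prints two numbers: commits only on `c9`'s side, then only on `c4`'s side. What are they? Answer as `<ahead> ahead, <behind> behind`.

Reachable from c9: {c10, c5, c7, c9}.
Reachable from c4: {c4, c7}.
Only in c9's history (ahead): {c10, c5, c9} — 3.
Only in c4's history (behind): {c4} — 1.

3 ahead, 1 behind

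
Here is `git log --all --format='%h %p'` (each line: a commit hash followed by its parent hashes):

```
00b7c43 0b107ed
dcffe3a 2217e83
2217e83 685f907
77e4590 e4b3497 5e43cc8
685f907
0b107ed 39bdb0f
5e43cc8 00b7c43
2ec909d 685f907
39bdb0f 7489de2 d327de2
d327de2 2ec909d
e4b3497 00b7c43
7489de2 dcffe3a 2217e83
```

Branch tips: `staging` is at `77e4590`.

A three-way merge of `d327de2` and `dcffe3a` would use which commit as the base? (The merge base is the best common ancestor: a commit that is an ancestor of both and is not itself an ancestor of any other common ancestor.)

685f907

Ancestors of d327de2: {2ec909d, 685f907, d327de2}.
Ancestors of dcffe3a: {2217e83, 685f907, dcffe3a}.
Common ancestors: {685f907}.
The only common ancestor is 685f907, so it is the merge base.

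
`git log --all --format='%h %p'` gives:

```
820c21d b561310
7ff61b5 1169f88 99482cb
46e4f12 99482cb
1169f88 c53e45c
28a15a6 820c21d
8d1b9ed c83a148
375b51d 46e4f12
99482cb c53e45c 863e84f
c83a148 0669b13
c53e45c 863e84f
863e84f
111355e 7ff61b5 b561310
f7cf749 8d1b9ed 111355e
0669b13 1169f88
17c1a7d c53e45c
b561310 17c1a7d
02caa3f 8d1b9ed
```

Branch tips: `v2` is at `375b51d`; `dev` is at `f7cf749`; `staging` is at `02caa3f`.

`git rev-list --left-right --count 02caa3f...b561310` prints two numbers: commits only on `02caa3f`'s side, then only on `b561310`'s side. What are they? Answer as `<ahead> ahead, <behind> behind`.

5 ahead, 2 behind

Reachable from 02caa3f: {02caa3f, 0669b13, 1169f88, 863e84f, 8d1b9ed, c53e45c, c83a148}.
Reachable from b561310: {17c1a7d, 863e84f, b561310, c53e45c}.
Only in 02caa3f's history (ahead): {02caa3f, 0669b13, 1169f88, 8d1b9ed, c83a148} — 5.
Only in b561310's history (behind): {17c1a7d, b561310} — 2.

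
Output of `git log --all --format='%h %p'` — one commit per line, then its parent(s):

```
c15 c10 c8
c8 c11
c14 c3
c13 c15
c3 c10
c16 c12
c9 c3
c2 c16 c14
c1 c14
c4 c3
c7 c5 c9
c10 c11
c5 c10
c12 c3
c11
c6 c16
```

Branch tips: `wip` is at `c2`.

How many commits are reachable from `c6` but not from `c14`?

Reachable from c6: {c10, c11, c12, c16, c3, c6}.
Reachable from c14: {c10, c11, c14, c3}.
In c6's history but not c14's: {c12, c16, c6} — 3 commits.

3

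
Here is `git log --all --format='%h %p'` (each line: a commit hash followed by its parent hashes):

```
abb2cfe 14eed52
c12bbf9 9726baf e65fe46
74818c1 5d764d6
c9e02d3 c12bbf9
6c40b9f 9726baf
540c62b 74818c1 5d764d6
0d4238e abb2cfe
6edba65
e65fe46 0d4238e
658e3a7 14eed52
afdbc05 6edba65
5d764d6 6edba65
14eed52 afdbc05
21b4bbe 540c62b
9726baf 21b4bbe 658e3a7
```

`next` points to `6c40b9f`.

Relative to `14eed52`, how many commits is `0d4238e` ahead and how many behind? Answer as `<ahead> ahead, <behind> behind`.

Reachable from 0d4238e: {0d4238e, 14eed52, 6edba65, abb2cfe, afdbc05}.
Reachable from 14eed52: {14eed52, 6edba65, afdbc05}.
Only in 0d4238e's history (ahead): {0d4238e, abb2cfe} — 2.
Only in 14eed52's history (behind): {} — 0.

2 ahead, 0 behind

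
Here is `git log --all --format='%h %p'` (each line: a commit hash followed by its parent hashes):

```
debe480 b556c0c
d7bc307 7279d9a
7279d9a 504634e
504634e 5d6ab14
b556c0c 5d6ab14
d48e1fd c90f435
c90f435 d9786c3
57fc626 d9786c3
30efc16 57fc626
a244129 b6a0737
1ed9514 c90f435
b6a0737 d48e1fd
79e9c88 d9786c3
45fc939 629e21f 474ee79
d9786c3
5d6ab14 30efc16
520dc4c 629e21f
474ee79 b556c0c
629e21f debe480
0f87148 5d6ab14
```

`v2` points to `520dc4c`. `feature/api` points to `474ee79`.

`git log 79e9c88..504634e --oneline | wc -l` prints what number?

4

Reachable from 504634e: {30efc16, 504634e, 57fc626, 5d6ab14, d9786c3}.
Reachable from 79e9c88: {79e9c88, d9786c3}.
In 504634e's history but not 79e9c88's: {30efc16, 504634e, 57fc626, 5d6ab14} — 4 commits.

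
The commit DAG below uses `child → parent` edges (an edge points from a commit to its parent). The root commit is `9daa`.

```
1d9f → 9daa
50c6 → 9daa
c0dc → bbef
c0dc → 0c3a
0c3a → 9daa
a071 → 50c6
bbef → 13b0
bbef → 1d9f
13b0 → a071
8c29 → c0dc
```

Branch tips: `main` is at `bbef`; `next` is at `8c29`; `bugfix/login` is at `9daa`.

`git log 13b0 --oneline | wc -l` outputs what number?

Walking parent pointers from 13b0: reachable set = {13b0, 50c6, 9daa, a071}.
That is 4 commits.

4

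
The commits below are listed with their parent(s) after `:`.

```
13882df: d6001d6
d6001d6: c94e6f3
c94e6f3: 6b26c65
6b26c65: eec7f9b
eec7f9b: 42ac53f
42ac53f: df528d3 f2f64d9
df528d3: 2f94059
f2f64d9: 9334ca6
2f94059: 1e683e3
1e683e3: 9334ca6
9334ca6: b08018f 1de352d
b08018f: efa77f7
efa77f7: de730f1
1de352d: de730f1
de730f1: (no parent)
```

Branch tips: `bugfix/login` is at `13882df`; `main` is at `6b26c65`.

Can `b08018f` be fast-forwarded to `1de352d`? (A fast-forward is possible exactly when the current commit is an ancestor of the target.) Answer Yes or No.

No

A fast-forward from b08018f to 1de352d is possible iff b08018f is an ancestor of 1de352d.
Ancestors of 1de352d: {1de352d, de730f1}.
b08018f is not among them, so fast-forward is not possible.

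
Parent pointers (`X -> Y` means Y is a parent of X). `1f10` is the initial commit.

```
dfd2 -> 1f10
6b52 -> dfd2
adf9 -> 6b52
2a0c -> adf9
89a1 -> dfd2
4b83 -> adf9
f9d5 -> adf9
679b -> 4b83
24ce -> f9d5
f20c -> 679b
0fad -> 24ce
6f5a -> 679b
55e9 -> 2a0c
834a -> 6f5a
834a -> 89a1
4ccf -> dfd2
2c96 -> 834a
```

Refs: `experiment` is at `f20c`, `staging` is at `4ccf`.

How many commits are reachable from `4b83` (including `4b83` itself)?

5

Walking parent pointers from 4b83: reachable set = {1f10, 4b83, 6b52, adf9, dfd2}.
That is 5 commits.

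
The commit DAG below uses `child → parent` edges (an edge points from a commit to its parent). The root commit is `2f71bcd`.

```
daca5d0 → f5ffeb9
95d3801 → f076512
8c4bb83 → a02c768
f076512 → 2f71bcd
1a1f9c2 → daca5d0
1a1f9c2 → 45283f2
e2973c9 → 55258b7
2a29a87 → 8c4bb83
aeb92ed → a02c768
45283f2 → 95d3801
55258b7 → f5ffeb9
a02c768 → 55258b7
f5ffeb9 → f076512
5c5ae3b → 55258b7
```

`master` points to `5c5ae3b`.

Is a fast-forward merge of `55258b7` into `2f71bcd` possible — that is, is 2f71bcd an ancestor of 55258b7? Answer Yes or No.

Yes

A fast-forward from 2f71bcd to 55258b7 is possible iff 2f71bcd is an ancestor of 55258b7.
Ancestors of 55258b7: {2f71bcd, 55258b7, f076512, f5ffeb9}.
2f71bcd is among them, so fast-forward is possible.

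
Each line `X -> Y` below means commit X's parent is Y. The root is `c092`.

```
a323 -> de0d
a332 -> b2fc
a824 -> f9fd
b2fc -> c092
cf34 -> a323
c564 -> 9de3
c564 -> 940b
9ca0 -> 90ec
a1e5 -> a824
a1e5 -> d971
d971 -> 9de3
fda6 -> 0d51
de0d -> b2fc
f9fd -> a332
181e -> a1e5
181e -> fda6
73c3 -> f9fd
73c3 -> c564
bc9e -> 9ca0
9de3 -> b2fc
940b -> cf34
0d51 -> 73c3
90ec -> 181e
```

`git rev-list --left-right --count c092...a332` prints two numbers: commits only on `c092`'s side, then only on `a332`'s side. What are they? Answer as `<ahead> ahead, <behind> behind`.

Reachable from c092: {c092}.
Reachable from a332: {a332, b2fc, c092}.
Only in c092's history (ahead): {} — 0.
Only in a332's history (behind): {a332, b2fc} — 2.

0 ahead, 2 behind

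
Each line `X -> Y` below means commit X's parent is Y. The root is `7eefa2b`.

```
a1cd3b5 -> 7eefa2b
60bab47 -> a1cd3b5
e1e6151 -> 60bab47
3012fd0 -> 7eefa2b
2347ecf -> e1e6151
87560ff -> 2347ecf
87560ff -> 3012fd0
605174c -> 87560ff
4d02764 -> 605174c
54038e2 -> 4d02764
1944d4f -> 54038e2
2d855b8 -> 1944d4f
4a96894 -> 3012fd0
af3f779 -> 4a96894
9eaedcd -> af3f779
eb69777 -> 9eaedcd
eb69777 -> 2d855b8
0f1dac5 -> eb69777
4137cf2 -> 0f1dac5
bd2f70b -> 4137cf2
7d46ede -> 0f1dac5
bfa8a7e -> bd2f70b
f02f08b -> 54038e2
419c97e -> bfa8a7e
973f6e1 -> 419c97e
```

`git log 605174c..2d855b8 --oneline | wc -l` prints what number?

Reachable from 2d855b8: {1944d4f, 2347ecf, 2d855b8, 3012fd0, 4d02764, 54038e2, 605174c, 60bab47, 7eefa2b, 87560ff, a1cd3b5, e1e6151}.
Reachable from 605174c: {2347ecf, 3012fd0, 605174c, 60bab47, 7eefa2b, 87560ff, a1cd3b5, e1e6151}.
In 2d855b8's history but not 605174c's: {1944d4f, 2d855b8, 4d02764, 54038e2} — 4 commits.

4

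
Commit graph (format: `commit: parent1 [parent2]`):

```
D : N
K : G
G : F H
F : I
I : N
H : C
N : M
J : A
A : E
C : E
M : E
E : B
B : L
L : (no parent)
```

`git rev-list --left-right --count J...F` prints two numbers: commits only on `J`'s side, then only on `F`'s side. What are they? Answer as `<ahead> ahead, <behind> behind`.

2 ahead, 4 behind

Reachable from J: {A, B, E, J, L}.
Reachable from F: {B, E, F, I, L, M, N}.
Only in J's history (ahead): {A, J} — 2.
Only in F's history (behind): {F, I, M, N} — 4.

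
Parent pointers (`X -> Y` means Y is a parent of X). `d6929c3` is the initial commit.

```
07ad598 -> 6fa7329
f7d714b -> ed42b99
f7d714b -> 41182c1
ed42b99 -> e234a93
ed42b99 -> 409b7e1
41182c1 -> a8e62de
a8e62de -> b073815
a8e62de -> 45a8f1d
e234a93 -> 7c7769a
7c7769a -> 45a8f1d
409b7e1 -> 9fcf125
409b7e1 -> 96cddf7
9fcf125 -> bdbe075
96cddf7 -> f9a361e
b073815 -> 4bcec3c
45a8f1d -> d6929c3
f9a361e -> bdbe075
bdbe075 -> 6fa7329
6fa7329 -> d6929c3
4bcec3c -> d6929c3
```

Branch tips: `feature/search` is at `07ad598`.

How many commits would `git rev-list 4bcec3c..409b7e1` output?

Reachable from 409b7e1: {409b7e1, 6fa7329, 96cddf7, 9fcf125, bdbe075, d6929c3, f9a361e}.
Reachable from 4bcec3c: {4bcec3c, d6929c3}.
In 409b7e1's history but not 4bcec3c's: {409b7e1, 6fa7329, 96cddf7, 9fcf125, bdbe075, f9a361e} — 6 commits.

6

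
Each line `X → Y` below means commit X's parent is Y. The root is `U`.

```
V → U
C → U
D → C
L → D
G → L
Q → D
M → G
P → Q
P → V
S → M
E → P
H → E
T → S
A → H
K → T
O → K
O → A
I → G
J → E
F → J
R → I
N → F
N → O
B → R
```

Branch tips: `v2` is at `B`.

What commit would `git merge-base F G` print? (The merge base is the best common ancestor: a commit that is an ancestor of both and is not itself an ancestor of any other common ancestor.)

D

Ancestors of F: {C, D, E, F, J, P, Q, U, V}.
Ancestors of G: {C, D, G, L, U}.
Common ancestors: {C, D, U}.
Among these, D is not an ancestor of any other common ancestor — it is the merge base.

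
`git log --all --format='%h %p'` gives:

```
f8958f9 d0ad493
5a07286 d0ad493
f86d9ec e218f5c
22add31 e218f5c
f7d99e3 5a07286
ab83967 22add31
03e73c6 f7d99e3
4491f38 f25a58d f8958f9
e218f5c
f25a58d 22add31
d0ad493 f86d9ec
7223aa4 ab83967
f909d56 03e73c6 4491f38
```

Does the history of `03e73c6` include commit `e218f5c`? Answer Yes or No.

Yes

Ancestors of 03e73c6 (commits reachable by following parents): {03e73c6, 5a07286, d0ad493, e218f5c, f7d99e3, f86d9ec}.
e218f5c is in that set, so it is an ancestor of 03e73c6.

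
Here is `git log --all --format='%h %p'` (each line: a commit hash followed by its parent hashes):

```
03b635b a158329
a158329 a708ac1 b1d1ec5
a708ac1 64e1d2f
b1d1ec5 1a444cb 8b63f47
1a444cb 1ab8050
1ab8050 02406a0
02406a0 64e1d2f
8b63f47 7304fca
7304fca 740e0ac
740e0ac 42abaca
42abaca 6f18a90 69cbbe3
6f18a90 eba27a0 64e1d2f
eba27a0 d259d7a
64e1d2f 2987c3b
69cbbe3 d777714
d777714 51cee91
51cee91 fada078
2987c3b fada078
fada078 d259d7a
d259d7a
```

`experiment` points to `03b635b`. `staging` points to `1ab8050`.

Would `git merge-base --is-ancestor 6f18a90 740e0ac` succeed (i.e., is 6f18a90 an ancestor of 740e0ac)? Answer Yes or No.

Yes

Ancestors of 740e0ac (commits reachable by following parents): {2987c3b, 42abaca, 51cee91, 64e1d2f, 69cbbe3, 6f18a90, 740e0ac, d259d7a, d777714, eba27a0, fada078}.
6f18a90 is in that set, so it is an ancestor of 740e0ac.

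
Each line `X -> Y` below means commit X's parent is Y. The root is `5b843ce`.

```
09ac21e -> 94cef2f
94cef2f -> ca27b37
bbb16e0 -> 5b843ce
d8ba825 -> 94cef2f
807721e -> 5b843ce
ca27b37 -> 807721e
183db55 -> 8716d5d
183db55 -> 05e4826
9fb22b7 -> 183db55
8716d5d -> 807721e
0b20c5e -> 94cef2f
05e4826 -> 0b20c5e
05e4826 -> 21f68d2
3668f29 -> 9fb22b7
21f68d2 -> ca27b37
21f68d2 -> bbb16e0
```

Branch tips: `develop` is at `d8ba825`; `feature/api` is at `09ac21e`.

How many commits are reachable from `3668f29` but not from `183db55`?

Reachable from 3668f29: {05e4826, 0b20c5e, 183db55, 21f68d2, 3668f29, 5b843ce, 807721e, 8716d5d, 94cef2f, 9fb22b7, bbb16e0, ca27b37}.
Reachable from 183db55: {05e4826, 0b20c5e, 183db55, 21f68d2, 5b843ce, 807721e, 8716d5d, 94cef2f, bbb16e0, ca27b37}.
In 3668f29's history but not 183db55's: {3668f29, 9fb22b7} — 2 commits.

2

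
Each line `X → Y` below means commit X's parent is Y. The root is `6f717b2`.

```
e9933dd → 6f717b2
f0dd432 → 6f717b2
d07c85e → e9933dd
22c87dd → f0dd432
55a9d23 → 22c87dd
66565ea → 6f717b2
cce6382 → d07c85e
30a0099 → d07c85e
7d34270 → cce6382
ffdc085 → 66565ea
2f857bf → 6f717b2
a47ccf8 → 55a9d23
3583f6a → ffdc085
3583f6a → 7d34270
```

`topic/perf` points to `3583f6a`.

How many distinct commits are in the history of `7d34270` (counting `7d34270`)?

Walking parent pointers from 7d34270: reachable set = {6f717b2, 7d34270, cce6382, d07c85e, e9933dd}.
That is 5 commits.

5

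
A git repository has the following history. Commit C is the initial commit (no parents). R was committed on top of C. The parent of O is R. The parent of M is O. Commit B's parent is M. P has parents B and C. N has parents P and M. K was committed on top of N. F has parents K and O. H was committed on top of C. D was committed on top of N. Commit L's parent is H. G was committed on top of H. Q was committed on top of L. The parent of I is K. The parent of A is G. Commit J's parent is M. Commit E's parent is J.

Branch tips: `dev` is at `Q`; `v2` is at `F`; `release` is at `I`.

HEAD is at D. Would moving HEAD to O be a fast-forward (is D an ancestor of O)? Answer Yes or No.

No

A fast-forward from D to O is possible iff D is an ancestor of O.
Ancestors of O: {C, O, R}.
D is not among them, so fast-forward is not possible.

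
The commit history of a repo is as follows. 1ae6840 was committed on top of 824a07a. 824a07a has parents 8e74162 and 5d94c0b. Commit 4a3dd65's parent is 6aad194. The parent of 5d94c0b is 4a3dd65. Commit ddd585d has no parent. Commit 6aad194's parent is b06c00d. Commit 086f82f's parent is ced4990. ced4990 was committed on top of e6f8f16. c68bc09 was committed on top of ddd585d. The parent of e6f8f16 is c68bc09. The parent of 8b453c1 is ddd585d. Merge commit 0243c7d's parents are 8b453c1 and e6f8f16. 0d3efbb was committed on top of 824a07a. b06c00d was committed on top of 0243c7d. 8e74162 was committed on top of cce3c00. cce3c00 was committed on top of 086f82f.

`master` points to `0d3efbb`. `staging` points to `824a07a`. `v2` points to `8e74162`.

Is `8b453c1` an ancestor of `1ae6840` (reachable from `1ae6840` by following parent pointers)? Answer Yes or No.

Ancestors of 1ae6840 (commits reachable by following parents): {0243c7d, 086f82f, 1ae6840, 4a3dd65, 5d94c0b, 6aad194, 824a07a, 8b453c1, 8e74162, b06c00d, c68bc09, cce3c00, ced4990, ddd585d, e6f8f16}.
8b453c1 is in that set, so it is an ancestor of 1ae6840.

Yes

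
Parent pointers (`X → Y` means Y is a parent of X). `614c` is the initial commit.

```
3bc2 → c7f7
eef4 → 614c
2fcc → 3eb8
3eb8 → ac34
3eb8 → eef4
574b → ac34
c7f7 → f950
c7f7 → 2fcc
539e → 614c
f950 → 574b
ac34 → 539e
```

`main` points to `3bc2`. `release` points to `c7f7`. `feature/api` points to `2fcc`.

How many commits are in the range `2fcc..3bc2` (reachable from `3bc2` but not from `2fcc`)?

4

Reachable from 3bc2: {2fcc, 3bc2, 3eb8, 539e, 574b, 614c, ac34, c7f7, eef4, f950}.
Reachable from 2fcc: {2fcc, 3eb8, 539e, 614c, ac34, eef4}.
In 3bc2's history but not 2fcc's: {3bc2, 574b, c7f7, f950} — 4 commits.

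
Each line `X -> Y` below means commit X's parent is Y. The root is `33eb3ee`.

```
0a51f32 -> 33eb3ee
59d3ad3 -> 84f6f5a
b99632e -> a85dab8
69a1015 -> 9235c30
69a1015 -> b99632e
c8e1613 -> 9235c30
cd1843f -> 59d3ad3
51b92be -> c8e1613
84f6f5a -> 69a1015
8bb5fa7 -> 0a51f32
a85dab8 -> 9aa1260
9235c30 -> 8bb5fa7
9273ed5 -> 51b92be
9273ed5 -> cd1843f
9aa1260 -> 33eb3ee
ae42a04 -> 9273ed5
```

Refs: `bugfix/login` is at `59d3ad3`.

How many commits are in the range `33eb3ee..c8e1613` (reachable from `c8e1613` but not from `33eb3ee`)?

Reachable from c8e1613: {0a51f32, 33eb3ee, 8bb5fa7, 9235c30, c8e1613}.
Reachable from 33eb3ee: {33eb3ee}.
In c8e1613's history but not 33eb3ee's: {0a51f32, 8bb5fa7, 9235c30, c8e1613} — 4 commits.

4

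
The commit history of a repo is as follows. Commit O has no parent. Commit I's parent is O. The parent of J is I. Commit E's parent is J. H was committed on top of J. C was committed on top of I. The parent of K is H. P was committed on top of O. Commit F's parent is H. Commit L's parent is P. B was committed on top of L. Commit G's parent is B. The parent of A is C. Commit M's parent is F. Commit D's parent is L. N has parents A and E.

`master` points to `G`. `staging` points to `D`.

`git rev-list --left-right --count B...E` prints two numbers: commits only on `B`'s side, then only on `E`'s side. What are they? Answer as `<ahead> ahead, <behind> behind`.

Reachable from B: {B, L, O, P}.
Reachable from E: {E, I, J, O}.
Only in B's history (ahead): {B, L, P} — 3.
Only in E's history (behind): {E, I, J} — 3.

3 ahead, 3 behind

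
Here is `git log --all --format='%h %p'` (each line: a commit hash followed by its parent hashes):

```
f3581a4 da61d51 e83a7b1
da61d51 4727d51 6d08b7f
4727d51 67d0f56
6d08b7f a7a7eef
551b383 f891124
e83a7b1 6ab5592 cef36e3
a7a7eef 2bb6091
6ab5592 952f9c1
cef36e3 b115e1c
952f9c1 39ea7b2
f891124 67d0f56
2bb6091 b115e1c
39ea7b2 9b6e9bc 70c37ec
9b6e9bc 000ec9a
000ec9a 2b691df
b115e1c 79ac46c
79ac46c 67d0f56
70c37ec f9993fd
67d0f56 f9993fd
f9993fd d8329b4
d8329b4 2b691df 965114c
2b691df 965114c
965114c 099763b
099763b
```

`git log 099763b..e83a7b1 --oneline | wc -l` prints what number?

15

Reachable from e83a7b1: {000ec9a, 099763b, 2b691df, 39ea7b2, 67d0f56, 6ab5592, 70c37ec, 79ac46c, 952f9c1, 965114c, 9b6e9bc, b115e1c, cef36e3, d8329b4, e83a7b1, f9993fd}.
Reachable from 099763b: {099763b}.
In e83a7b1's history but not 099763b's: {000ec9a, 2b691df, 39ea7b2, 67d0f56, 6ab5592, 70c37ec, 79ac46c, 952f9c1, 965114c, 9b6e9bc, b115e1c, cef36e3, d8329b4, e83a7b1, f9993fd} — 15 commits.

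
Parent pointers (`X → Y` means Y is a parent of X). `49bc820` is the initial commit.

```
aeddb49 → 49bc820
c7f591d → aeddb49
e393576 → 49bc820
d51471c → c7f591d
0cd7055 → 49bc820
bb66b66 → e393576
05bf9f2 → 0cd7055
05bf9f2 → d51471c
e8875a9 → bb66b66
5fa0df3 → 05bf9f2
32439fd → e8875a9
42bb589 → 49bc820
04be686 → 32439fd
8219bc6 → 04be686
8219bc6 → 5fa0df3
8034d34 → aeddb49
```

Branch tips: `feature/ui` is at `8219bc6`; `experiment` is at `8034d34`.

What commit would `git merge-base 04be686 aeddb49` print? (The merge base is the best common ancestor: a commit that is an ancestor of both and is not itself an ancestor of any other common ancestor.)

49bc820

Ancestors of 04be686: {04be686, 32439fd, 49bc820, bb66b66, e393576, e8875a9}.
Ancestors of aeddb49: {49bc820, aeddb49}.
Common ancestors: {49bc820}.
The only common ancestor is 49bc820, so it is the merge base.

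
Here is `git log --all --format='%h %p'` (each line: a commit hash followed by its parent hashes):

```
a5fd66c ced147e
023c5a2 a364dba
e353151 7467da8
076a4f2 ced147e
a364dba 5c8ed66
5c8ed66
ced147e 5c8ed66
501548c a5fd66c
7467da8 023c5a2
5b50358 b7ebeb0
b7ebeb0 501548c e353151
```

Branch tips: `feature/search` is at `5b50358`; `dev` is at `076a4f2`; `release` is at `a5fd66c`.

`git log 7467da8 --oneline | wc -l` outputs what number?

4

Walking parent pointers from 7467da8: reachable set = {023c5a2, 5c8ed66, 7467da8, a364dba}.
That is 4 commits.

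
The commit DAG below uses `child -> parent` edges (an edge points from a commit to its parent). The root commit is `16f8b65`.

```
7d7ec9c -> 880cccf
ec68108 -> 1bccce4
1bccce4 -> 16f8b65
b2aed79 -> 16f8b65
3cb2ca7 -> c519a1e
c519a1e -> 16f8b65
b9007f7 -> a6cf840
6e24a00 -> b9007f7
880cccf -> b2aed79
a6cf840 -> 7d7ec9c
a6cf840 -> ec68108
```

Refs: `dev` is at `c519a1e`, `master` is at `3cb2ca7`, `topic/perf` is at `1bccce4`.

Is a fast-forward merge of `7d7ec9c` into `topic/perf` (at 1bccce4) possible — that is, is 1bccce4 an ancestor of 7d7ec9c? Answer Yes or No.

No

A fast-forward from 1bccce4 to 7d7ec9c is possible iff 1bccce4 is an ancestor of 7d7ec9c.
Ancestors of 7d7ec9c: {16f8b65, 7d7ec9c, 880cccf, b2aed79}.
1bccce4 is not among them, so fast-forward is not possible.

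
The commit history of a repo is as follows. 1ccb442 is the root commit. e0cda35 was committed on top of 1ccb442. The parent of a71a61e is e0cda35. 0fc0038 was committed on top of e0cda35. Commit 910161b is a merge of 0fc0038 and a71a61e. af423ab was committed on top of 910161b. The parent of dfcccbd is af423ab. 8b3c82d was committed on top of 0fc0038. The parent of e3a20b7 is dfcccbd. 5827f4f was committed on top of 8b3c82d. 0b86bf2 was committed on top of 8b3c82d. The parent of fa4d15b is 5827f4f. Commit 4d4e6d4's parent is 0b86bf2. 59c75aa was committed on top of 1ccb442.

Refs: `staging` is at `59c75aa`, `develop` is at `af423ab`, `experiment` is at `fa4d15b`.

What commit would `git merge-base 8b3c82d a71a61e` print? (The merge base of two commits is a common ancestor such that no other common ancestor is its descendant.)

e0cda35

Ancestors of 8b3c82d: {0fc0038, 1ccb442, 8b3c82d, e0cda35}.
Ancestors of a71a61e: {1ccb442, a71a61e, e0cda35}.
Common ancestors: {1ccb442, e0cda35}.
Among these, e0cda35 is not an ancestor of any other common ancestor — it is the merge base.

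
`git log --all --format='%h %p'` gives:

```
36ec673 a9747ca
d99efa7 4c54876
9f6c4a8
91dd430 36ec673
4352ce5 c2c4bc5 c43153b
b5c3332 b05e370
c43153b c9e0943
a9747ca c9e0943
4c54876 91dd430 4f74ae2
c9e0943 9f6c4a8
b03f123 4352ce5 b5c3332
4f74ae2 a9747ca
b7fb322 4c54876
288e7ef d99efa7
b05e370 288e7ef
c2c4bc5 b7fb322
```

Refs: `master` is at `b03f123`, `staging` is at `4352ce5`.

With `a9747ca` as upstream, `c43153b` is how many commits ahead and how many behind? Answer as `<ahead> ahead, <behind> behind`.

Reachable from c43153b: {9f6c4a8, c43153b, c9e0943}.
Reachable from a9747ca: {9f6c4a8, a9747ca, c9e0943}.
Only in c43153b's history (ahead): {c43153b} — 1.
Only in a9747ca's history (behind): {a9747ca} — 1.

1 ahead, 1 behind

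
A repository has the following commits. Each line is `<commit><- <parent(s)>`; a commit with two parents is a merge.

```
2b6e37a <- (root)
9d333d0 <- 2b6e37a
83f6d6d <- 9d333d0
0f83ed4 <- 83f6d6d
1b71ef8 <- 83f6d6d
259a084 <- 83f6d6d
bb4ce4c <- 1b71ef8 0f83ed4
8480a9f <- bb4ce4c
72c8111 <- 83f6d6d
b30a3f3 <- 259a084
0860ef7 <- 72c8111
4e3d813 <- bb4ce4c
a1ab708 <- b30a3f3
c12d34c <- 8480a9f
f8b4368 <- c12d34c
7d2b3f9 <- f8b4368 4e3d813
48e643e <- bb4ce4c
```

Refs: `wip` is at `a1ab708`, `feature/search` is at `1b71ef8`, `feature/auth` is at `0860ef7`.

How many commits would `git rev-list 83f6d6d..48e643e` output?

Reachable from 48e643e: {0f83ed4, 1b71ef8, 2b6e37a, 48e643e, 83f6d6d, 9d333d0, bb4ce4c}.
Reachable from 83f6d6d: {2b6e37a, 83f6d6d, 9d333d0}.
In 48e643e's history but not 83f6d6d's: {0f83ed4, 1b71ef8, 48e643e, bb4ce4c} — 4 commits.

4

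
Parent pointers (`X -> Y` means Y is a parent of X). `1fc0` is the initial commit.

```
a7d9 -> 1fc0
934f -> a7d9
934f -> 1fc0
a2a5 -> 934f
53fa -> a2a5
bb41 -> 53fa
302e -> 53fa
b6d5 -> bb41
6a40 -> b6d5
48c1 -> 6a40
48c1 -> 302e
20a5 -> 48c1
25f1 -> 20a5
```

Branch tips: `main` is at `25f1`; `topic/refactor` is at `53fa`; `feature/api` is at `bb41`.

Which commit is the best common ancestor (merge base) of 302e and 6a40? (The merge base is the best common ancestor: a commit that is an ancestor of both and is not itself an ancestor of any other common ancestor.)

53fa

Ancestors of 302e: {1fc0, 302e, 53fa, 934f, a2a5, a7d9}.
Ancestors of 6a40: {1fc0, 53fa, 6a40, 934f, a2a5, a7d9, b6d5, bb41}.
Common ancestors: {1fc0, 53fa, 934f, a2a5, a7d9}.
Among these, 53fa is not an ancestor of any other common ancestor — it is the merge base.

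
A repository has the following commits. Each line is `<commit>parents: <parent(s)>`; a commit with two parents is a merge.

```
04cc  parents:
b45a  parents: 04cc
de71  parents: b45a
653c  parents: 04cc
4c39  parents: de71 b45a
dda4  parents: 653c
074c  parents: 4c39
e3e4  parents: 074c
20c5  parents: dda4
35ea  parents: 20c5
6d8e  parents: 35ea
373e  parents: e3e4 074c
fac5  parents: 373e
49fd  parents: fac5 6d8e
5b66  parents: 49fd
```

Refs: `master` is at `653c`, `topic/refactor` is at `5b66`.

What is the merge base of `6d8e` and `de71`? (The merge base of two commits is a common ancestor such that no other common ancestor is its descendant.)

Ancestors of 6d8e: {04cc, 20c5, 35ea, 653c, 6d8e, dda4}.
Ancestors of de71: {04cc, b45a, de71}.
Common ancestors: {04cc}.
The only common ancestor is 04cc, so it is the merge base.

04cc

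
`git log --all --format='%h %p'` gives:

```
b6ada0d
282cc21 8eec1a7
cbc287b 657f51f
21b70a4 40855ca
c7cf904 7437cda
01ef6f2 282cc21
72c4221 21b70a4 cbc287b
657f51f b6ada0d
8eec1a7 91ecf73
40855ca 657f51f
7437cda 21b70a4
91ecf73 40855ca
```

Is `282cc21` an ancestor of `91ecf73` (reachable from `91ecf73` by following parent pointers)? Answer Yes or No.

No

Ancestors of 91ecf73: {40855ca, 657f51f, 91ecf73, b6ada0d}.
282cc21 is not in that set, so it is not an ancestor of 91ecf73.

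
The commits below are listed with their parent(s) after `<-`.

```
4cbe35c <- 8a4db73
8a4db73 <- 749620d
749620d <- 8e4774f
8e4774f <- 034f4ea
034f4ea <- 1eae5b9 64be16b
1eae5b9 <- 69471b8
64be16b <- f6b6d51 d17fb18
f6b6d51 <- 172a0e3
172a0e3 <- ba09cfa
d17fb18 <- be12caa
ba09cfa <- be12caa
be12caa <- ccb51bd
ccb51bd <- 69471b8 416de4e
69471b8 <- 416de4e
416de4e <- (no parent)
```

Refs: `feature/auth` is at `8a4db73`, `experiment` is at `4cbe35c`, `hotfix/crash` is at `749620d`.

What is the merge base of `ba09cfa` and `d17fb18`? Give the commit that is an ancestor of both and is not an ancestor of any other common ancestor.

Ancestors of ba09cfa: {416de4e, 69471b8, ba09cfa, be12caa, ccb51bd}.
Ancestors of d17fb18: {416de4e, 69471b8, be12caa, ccb51bd, d17fb18}.
Common ancestors: {416de4e, 69471b8, be12caa, ccb51bd}.
Among these, be12caa is not an ancestor of any other common ancestor — it is the merge base.

be12caa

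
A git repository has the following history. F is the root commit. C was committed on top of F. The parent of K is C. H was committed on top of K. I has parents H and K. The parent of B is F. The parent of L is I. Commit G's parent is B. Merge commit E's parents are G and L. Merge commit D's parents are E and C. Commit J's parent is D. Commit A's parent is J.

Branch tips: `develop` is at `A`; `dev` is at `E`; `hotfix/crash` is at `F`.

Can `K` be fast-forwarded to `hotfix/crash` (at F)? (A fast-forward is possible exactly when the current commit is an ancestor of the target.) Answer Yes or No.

No

A fast-forward from K to F is possible iff K is an ancestor of F.
Ancestors of F: {F}.
K is not among them, so fast-forward is not possible.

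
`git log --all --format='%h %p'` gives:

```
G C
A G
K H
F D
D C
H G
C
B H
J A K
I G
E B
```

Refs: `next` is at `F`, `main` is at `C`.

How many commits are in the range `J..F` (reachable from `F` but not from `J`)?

2

Reachable from F: {C, D, F}.
Reachable from J: {A, C, G, H, J, K}.
In F's history but not J's: {D, F} — 2 commits.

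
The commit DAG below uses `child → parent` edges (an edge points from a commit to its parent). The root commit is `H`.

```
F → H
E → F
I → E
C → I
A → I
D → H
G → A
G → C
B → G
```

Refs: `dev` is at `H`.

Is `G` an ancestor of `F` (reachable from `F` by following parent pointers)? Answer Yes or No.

No

Ancestors of F: {F, H}.
G is not in that set, so it is not an ancestor of F.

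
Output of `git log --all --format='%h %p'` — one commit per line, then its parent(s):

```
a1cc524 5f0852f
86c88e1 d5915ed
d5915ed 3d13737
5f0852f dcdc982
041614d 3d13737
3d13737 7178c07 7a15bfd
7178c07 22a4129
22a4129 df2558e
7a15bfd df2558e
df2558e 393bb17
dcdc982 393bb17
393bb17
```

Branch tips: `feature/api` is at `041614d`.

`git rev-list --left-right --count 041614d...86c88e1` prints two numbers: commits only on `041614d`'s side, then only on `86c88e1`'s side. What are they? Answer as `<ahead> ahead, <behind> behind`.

1 ahead, 2 behind

Reachable from 041614d: {041614d, 22a4129, 393bb17, 3d13737, 7178c07, 7a15bfd, df2558e}.
Reachable from 86c88e1: {22a4129, 393bb17, 3d13737, 7178c07, 7a15bfd, 86c88e1, d5915ed, df2558e}.
Only in 041614d's history (ahead): {041614d} — 1.
Only in 86c88e1's history (behind): {86c88e1, d5915ed} — 2.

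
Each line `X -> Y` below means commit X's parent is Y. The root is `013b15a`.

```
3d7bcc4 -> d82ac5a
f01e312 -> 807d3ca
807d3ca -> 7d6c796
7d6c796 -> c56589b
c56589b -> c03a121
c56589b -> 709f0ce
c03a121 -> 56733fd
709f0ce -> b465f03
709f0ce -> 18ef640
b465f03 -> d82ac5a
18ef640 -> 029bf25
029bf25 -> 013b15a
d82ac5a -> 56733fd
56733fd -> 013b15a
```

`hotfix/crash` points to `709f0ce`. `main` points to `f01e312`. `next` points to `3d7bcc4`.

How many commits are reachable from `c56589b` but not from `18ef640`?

Reachable from c56589b: {013b15a, 029bf25, 18ef640, 56733fd, 709f0ce, b465f03, c03a121, c56589b, d82ac5a}.
Reachable from 18ef640: {013b15a, 029bf25, 18ef640}.
In c56589b's history but not 18ef640's: {56733fd, 709f0ce, b465f03, c03a121, c56589b, d82ac5a} — 6 commits.

6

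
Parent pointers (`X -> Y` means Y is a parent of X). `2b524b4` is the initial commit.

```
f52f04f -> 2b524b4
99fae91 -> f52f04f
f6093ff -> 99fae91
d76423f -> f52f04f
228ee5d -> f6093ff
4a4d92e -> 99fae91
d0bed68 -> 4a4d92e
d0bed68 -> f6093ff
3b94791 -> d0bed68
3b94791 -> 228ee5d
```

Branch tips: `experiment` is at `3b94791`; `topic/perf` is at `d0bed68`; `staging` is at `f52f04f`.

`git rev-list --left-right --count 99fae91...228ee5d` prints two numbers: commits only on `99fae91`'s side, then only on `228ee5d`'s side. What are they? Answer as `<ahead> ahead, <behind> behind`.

0 ahead, 2 behind

Reachable from 99fae91: {2b524b4, 99fae91, f52f04f}.
Reachable from 228ee5d: {228ee5d, 2b524b4, 99fae91, f52f04f, f6093ff}.
Only in 99fae91's history (ahead): {} — 0.
Only in 228ee5d's history (behind): {228ee5d, f6093ff} — 2.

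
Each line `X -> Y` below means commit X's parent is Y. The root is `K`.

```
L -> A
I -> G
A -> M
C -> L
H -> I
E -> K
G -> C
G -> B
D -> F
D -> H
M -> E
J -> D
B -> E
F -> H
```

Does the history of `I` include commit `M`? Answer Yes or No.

Yes

Ancestors of I (commits reachable by following parents): {A, B, C, E, G, I, K, L, M}.
M is in that set, so it is an ancestor of I.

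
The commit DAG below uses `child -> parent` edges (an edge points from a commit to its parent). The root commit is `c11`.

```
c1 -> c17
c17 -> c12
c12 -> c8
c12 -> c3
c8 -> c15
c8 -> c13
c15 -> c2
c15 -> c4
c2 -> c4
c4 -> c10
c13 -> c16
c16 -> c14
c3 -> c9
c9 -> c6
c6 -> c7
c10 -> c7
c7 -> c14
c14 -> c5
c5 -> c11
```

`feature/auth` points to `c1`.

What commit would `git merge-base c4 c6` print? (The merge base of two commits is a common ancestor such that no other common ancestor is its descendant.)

Ancestors of c4: {c10, c11, c14, c4, c5, c7}.
Ancestors of c6: {c11, c14, c5, c6, c7}.
Common ancestors: {c11, c14, c5, c7}.
Among these, c7 is not an ancestor of any other common ancestor — it is the merge base.

c7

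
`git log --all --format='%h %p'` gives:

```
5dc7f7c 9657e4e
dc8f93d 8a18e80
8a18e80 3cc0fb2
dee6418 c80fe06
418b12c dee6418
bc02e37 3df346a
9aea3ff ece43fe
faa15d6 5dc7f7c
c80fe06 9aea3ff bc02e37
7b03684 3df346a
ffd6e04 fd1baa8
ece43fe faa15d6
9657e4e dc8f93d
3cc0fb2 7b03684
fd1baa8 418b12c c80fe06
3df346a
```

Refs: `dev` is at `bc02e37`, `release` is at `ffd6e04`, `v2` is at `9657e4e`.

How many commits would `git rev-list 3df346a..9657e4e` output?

5

Reachable from 9657e4e: {3cc0fb2, 3df346a, 7b03684, 8a18e80, 9657e4e, dc8f93d}.
Reachable from 3df346a: {3df346a}.
In 9657e4e's history but not 3df346a's: {3cc0fb2, 7b03684, 8a18e80, 9657e4e, dc8f93d} — 5 commits.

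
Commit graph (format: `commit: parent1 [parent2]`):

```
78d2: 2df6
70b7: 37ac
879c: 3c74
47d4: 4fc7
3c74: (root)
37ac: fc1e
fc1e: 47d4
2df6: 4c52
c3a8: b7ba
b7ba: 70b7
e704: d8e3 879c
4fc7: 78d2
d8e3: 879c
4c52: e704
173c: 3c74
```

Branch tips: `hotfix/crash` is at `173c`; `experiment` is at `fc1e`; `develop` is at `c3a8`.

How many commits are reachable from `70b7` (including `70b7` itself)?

Walking parent pointers from 70b7: reachable set = {2df6, 37ac, 3c74, 47d4, 4c52, 4fc7, 70b7, 78d2, 879c, d8e3, e704, fc1e}.
That is 12 commits.

12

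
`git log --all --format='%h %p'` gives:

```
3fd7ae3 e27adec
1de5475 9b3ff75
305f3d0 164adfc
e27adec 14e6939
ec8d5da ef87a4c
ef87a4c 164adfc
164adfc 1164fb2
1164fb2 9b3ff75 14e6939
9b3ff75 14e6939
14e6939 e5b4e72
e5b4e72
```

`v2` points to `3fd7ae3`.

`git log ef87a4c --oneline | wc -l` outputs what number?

Walking parent pointers from ef87a4c: reachable set = {1164fb2, 14e6939, 164adfc, 9b3ff75, e5b4e72, ef87a4c}.
That is 6 commits.

6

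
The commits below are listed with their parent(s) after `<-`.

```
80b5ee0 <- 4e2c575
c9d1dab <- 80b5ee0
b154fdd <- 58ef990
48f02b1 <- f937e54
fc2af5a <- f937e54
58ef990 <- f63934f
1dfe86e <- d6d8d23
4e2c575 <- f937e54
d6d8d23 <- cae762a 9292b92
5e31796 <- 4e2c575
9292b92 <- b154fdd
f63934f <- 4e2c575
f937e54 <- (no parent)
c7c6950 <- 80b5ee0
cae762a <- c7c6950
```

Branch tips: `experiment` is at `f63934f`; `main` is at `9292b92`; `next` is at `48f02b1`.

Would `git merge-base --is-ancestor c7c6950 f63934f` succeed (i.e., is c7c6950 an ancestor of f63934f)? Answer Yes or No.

Ancestors of f63934f: {4e2c575, f63934f, f937e54}.
c7c6950 is not in that set, so it is not an ancestor of f63934f.

No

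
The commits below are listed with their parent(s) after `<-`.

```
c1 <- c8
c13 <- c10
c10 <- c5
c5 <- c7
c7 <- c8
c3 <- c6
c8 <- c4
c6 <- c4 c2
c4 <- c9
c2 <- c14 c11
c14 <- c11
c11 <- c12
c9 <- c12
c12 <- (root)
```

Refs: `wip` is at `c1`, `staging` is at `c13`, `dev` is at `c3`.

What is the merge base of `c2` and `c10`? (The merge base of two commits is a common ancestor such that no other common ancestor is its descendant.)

c12

Ancestors of c2: {c11, c12, c14, c2}.
Ancestors of c10: {c10, c12, c4, c5, c7, c8, c9}.
Common ancestors: {c12}.
The only common ancestor is c12, so it is the merge base.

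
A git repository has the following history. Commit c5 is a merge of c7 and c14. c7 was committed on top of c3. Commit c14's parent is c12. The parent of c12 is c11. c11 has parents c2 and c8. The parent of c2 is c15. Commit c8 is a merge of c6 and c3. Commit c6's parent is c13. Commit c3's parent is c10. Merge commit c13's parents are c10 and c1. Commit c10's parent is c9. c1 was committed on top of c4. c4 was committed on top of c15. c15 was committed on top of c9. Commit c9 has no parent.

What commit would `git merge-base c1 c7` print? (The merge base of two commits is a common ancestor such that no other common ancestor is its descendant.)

Ancestors of c1: {c1, c15, c4, c9}.
Ancestors of c7: {c10, c3, c7, c9}.
Common ancestors: {c9}.
The only common ancestor is c9, so it is the merge base.

c9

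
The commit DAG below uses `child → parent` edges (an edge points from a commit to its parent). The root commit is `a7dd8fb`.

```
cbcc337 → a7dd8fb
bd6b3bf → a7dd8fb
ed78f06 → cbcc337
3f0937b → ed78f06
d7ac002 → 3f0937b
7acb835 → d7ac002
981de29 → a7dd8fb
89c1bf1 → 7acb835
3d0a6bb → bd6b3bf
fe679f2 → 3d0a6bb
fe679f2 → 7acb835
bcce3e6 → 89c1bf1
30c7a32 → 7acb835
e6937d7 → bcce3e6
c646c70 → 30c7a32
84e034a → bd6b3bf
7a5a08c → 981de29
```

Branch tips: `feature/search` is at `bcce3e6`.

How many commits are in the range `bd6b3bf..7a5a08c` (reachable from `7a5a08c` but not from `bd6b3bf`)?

2

Reachable from 7a5a08c: {7a5a08c, 981de29, a7dd8fb}.
Reachable from bd6b3bf: {a7dd8fb, bd6b3bf}.
In 7a5a08c's history but not bd6b3bf's: {7a5a08c, 981de29} — 2 commits.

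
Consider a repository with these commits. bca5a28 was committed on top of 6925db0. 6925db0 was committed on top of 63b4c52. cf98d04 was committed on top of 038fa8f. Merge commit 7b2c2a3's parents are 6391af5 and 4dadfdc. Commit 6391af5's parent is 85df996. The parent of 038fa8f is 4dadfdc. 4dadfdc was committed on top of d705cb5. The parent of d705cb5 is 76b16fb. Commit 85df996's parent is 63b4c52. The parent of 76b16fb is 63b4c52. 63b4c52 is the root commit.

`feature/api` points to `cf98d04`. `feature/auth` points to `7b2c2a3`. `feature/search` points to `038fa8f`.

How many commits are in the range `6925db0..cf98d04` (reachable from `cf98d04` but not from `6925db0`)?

5

Reachable from cf98d04: {038fa8f, 4dadfdc, 63b4c52, 76b16fb, cf98d04, d705cb5}.
Reachable from 6925db0: {63b4c52, 6925db0}.
In cf98d04's history but not 6925db0's: {038fa8f, 4dadfdc, 76b16fb, cf98d04, d705cb5} — 5 commits.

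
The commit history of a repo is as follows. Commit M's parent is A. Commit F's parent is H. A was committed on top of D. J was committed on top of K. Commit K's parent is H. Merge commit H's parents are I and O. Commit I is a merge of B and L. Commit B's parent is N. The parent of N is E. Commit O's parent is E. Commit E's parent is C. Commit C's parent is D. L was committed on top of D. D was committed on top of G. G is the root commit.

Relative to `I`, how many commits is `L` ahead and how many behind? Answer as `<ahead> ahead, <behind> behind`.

Reachable from L: {D, G, L}.
Reachable from I: {B, C, D, E, G, I, L, N}.
Only in L's history (ahead): {} — 0.
Only in I's history (behind): {B, C, E, I, N} — 5.

0 ahead, 5 behind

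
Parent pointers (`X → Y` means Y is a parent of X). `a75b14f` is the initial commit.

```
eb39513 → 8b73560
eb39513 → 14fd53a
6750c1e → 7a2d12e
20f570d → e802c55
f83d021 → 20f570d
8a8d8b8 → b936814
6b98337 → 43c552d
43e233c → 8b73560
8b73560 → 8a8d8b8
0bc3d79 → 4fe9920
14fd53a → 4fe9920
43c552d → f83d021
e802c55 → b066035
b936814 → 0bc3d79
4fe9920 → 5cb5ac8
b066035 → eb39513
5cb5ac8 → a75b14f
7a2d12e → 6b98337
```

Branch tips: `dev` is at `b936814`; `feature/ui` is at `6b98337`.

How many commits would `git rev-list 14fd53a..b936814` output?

2

Reachable from b936814: {0bc3d79, 4fe9920, 5cb5ac8, a75b14f, b936814}.
Reachable from 14fd53a: {14fd53a, 4fe9920, 5cb5ac8, a75b14f}.
In b936814's history but not 14fd53a's: {0bc3d79, b936814} — 2 commits.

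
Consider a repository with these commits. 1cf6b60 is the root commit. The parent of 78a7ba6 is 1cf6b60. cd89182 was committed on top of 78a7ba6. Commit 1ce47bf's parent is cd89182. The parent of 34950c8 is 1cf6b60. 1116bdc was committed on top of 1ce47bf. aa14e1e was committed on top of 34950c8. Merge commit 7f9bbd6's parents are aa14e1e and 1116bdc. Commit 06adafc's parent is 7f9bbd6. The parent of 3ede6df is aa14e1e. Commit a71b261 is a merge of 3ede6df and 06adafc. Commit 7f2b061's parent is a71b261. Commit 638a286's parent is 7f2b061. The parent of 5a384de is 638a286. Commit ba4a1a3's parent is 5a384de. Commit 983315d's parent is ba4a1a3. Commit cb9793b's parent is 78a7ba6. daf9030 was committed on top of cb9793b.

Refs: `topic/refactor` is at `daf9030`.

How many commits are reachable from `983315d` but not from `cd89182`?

Reachable from 983315d: {06adafc, 1116bdc, 1ce47bf, 1cf6b60, 34950c8, 3ede6df, 5a384de, 638a286, 78a7ba6, 7f2b061, 7f9bbd6, 983315d, a71b261, aa14e1e, ba4a1a3, cd89182}.
Reachable from cd89182: {1cf6b60, 78a7ba6, cd89182}.
In 983315d's history but not cd89182's: {06adafc, 1116bdc, 1ce47bf, 34950c8, 3ede6df, 5a384de, 638a286, 7f2b061, 7f9bbd6, 983315d, a71b261, aa14e1e, ba4a1a3} — 13 commits.

13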